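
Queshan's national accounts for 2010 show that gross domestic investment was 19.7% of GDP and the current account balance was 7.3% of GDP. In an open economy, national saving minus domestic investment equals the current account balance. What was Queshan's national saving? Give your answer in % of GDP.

S = I + CA = 19.7 + 7.3 = 27.0

27.0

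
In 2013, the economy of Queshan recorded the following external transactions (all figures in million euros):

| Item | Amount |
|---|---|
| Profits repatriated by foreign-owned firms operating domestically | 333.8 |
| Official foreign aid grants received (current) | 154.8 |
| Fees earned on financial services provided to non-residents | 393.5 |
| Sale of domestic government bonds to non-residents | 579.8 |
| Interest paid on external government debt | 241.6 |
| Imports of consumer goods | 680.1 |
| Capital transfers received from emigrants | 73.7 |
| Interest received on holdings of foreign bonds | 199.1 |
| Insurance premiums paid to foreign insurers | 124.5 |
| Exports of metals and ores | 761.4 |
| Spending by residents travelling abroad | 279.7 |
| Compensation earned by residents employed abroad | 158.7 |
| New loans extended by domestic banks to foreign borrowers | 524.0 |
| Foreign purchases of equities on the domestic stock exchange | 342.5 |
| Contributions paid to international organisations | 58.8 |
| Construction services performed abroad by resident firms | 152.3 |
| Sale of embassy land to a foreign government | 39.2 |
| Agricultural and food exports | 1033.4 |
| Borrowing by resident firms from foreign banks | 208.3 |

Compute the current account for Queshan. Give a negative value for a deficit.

1134.7

Goods: 761.4 - 680.1 + 1033.4 = 1114.7
Services: -124.5 - 279.7 + 152.3 + 393.5 = 141.6
Primary income: 158.7 + 199.1 - 333.8 - 241.6 = -217.6
Secondary income: -58.8 + 154.8 = 96.0
Current account = 1114.7 + 141.6 + (-217.6) + 96.0 = 1134.7
(Excluded from the current account — financial account: sale of domestic government bonds to non-residents 579.8, new loans extended by domestic banks to foreign borrowers 524.0, foreign purchases of equities on the domestic stock exchange 342.5, borrowing by resident firms from foreign banks 208.3; capital account: capital transfers received from emigrants 73.7, sale of embassy land to a foreign government 39.2.)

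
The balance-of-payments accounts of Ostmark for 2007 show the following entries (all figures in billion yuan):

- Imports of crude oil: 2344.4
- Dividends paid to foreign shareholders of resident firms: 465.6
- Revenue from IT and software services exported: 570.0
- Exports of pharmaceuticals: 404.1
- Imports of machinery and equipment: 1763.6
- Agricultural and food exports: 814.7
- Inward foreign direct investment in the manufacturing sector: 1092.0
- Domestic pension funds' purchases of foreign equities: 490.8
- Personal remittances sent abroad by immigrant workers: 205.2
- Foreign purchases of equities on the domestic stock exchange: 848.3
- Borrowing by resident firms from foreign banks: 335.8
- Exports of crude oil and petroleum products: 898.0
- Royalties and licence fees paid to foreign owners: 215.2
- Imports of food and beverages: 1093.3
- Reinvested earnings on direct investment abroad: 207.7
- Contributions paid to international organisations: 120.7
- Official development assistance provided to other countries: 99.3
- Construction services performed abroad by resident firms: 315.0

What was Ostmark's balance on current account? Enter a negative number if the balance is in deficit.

Goods: 404.1 + 898.0 - 1763.6 + 814.7 - 1093.3 - 2344.4 = -3084.5
Services: -215.2 + 570.0 + 315.0 = 669.8
Primary income: 207.7 - 465.6 = -257.9
Secondary income: -205.2 - 99.3 - 120.7 = -425.2
Current account = (-3084.5) + 669.8 + (-257.9) + (-425.2) = -3097.8
(Excluded from the current account — financial account: inward foreign direct investment in the manufacturing sector 1092.0, domestic pension funds' purchases of foreign equities 490.8, foreign purchases of equities on the domestic stock exchange 848.3, borrowing by resident firms from foreign banks 335.8.)

-3097.8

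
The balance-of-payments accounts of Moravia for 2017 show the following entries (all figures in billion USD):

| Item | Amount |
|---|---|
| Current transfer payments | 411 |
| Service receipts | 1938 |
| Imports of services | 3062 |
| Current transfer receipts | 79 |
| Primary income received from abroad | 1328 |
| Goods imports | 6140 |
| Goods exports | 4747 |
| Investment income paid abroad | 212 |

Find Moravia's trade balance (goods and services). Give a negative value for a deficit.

Goods balance = 4747 - 6140 = -1393
Services balance = 1938 - 3062 = -1124
Trade balance (goods + services) = -1393 + (-1124) = -2517

-2517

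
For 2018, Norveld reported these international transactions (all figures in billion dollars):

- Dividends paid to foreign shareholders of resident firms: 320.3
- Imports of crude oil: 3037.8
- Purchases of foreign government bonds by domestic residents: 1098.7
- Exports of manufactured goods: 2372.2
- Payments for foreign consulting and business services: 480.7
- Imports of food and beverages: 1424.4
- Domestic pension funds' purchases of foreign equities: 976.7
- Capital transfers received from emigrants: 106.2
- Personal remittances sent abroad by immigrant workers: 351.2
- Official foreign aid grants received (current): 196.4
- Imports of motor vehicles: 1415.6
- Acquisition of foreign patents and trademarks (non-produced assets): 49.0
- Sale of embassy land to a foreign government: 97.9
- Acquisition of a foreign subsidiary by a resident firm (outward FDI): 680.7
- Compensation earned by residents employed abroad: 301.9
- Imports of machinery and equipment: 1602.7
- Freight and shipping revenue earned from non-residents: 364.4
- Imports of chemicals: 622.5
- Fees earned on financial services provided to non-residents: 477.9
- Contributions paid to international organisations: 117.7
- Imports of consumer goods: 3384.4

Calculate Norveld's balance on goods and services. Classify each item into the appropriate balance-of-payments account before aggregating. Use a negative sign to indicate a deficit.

-8753.6

Goods: -3384.4 - 3037.8 + 2372.2 - 1415.6 - 622.5 - 1424.4 - 1602.7 = -9115.2
Services: 477.9 + 364.4 - 480.7 = 361.6
Trade balance = -9115.2 + 361.6 = -8753.6
(Excluded from the trade balance — primary income: dividends paid to foreign shareholders of resident firms 320.3, compensation earned by residents employed abroad 301.9; financial account: purchases of foreign government bonds by domestic residents 1098.7, domestic pension funds' purchases of foreign equities 976.7, acquisition of a foreign subsidiary by a resident firm (outward FDI) 680.7; capital account: capital transfers received from emigrants 106.2, acquisition of foreign patents and trademarks (non-produced assets) 49.0, sale of embassy land to a foreign government 97.9; secondary income: personal remittances sent abroad by immigrant workers 351.2, official foreign aid grants received (current) 196.4, contributions paid to international organisations 117.7.)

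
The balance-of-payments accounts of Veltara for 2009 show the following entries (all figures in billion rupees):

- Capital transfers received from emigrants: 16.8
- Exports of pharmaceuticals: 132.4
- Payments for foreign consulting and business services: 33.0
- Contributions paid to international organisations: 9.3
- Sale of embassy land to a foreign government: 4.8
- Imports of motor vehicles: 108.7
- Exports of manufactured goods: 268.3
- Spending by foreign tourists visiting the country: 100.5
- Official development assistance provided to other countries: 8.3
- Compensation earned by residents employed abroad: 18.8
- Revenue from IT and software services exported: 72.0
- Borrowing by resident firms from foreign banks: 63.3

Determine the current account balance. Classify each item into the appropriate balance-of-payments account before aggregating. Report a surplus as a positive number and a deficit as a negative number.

432.7

Goods: -108.7 + 268.3 + 132.4 = 292.0
Services: -33.0 + 72.0 + 100.5 = 139.5
Primary income: 18.8
Secondary income: -9.3 - 8.3 = -17.6
Current account = 292.0 + 139.5 + 18.8 + (-17.6) = 432.7
(Excluded from the current account — capital account: capital transfers received from emigrants 16.8, sale of embassy land to a foreign government 4.8; financial account: borrowing by resident firms from foreign banks 63.3.)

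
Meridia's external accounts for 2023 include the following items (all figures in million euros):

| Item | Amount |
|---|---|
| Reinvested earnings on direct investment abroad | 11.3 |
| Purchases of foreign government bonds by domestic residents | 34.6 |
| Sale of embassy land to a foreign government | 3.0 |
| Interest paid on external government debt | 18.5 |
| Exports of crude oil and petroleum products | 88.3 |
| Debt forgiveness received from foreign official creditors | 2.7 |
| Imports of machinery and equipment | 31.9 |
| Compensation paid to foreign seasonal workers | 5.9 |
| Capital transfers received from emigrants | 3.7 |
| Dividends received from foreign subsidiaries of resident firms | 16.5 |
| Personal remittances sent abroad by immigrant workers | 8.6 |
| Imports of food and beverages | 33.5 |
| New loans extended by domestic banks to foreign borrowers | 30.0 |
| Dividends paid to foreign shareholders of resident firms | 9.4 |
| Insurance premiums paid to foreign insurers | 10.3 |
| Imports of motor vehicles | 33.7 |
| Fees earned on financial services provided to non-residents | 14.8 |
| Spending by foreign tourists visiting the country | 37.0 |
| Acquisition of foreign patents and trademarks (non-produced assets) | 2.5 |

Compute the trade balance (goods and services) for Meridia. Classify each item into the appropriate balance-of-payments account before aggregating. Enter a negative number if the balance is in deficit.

30.7

Goods: -33.7 - 33.5 + 88.3 - 31.9 = -10.8
Services: 14.8 + 37.0 - 10.3 = 41.5
Trade balance = -10.8 + 41.5 = 30.7
(Excluded from the trade balance — primary income: reinvested earnings on direct investment abroad 11.3, interest paid on external government debt 18.5, compensation paid to foreign seasonal workers 5.9, dividends received from foreign subsidiaries of resident firms 16.5, dividends paid to foreign shareholders of resident firms 9.4; financial account: purchases of foreign government bonds by domestic residents 34.6, new loans extended by domestic banks to foreign borrowers 30.0; capital account: sale of embassy land to a foreign government 3.0, debt forgiveness received from foreign official creditors 2.7, capital transfers received from emigrants 3.7, acquisition of foreign patents and trademarks (non-produced assets) 2.5; secondary income: personal remittances sent abroad by immigrant workers 8.6.)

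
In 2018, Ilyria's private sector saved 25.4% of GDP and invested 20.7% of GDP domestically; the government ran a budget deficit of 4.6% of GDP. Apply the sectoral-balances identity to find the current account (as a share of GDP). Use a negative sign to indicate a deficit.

0.1

By the sectoral-balances identity, CA = (S_private - I) + (T - G).
Private balance = 25.4 - 20.7 = 4.7
Government balance (T - G) = -4.6
CA = 4.7 + (-4.6) = 0.1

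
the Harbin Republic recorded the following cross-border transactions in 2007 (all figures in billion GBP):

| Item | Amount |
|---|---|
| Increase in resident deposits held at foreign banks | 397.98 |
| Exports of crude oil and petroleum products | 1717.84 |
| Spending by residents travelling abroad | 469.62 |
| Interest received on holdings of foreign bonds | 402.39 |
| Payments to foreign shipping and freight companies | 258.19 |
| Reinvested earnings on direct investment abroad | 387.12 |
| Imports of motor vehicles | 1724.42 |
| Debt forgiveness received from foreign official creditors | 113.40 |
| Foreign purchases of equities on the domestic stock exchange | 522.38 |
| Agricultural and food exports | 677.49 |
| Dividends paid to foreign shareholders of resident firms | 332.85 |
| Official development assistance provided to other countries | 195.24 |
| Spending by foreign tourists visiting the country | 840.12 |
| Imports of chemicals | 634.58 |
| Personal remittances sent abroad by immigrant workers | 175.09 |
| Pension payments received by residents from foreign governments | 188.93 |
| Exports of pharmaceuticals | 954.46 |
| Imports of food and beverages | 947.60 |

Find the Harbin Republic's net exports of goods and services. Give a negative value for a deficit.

Goods: -1724.42 - 947.60 + 677.49 + 1717.84 - 634.58 + 954.46 = 43.19
Services: 840.12 - 469.62 - 258.19 = 112.31
Trade balance = 43.19 + 112.31 = 155.50
(Excluded from the trade balance — financial account: increase in resident deposits held at foreign banks 397.98, foreign purchases of equities on the domestic stock exchange 522.38; primary income: interest received on holdings of foreign bonds 402.39, reinvested earnings on direct investment abroad 387.12, dividends paid to foreign shareholders of resident firms 332.85; capital account: debt forgiveness received from foreign official creditors 113.40; secondary income: official development assistance provided to other countries 195.24, personal remittances sent abroad by immigrant workers 175.09, pension payments received by residents from foreign governments 188.93.)

155.50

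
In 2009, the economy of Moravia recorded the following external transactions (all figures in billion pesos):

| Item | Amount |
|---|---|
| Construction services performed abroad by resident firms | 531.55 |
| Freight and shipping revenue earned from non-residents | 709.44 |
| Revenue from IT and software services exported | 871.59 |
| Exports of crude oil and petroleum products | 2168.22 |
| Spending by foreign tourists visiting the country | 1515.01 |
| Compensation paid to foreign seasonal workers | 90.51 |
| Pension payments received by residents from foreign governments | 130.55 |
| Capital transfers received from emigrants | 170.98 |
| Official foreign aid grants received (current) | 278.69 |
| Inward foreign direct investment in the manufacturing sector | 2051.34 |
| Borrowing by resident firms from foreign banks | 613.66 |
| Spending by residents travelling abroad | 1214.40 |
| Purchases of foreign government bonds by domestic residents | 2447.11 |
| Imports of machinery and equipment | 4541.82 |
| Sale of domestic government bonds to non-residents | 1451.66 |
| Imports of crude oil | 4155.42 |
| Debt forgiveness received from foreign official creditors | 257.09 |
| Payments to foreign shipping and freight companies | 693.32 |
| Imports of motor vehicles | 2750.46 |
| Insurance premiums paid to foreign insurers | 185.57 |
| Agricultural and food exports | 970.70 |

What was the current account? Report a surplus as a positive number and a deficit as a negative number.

-6455.75

Goods: 970.70 - 4541.82 + 2168.22 - 2750.46 - 4155.42 = -8308.78
Services: 1515.01 + 709.44 + 531.55 + 871.59 - 185.57 - 693.32 - 1214.40 = 1534.30
Primary income: -90.51
Secondary income: 130.55 + 278.69 = 409.24
Current account = (-8308.78) + 1534.30 + (-90.51) + 409.24 = -6455.75
(Excluded from the current account — capital account: capital transfers received from emigrants 170.98, debt forgiveness received from foreign official creditors 257.09; financial account: inward foreign direct investment in the manufacturing sector 2051.34, borrowing by resident firms from foreign banks 613.66, purchases of foreign government bonds by domestic residents 2447.11, sale of domestic government bonds to non-residents 1451.66.)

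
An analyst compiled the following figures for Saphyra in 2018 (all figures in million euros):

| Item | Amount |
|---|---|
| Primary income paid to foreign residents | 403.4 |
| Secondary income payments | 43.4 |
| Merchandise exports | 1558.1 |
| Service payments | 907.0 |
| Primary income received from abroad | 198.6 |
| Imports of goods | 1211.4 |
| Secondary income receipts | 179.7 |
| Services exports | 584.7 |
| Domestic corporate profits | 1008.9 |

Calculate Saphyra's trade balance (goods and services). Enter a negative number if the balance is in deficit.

24.4

Goods balance = 1558.1 - 1211.4 = 346.7
Services balance = 584.7 - 907.0 = -322.3
Trade balance (goods + services) = 346.7 + (-322.3) = 24.4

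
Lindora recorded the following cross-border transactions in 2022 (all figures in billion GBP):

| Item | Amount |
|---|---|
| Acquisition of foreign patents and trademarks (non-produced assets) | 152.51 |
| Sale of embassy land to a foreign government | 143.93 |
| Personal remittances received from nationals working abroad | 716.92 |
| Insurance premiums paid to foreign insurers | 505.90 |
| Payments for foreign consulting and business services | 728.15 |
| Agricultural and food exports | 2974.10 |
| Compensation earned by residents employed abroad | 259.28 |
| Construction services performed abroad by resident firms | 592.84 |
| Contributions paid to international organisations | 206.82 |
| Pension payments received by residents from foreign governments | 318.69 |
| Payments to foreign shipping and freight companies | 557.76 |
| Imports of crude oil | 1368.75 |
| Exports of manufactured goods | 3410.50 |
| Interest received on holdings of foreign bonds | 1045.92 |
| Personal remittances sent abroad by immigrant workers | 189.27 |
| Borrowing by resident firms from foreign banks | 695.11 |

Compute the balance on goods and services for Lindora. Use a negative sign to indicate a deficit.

Goods: -1368.75 + 3410.50 + 2974.10 = 5015.85
Services: -557.76 - 728.15 + 592.84 - 505.90 = -1198.97
Trade balance = 5015.85 + (-1198.97) = 3816.88
(Excluded from the trade balance — capital account: acquisition of foreign patents and trademarks (non-produced assets) 152.51, sale of embassy land to a foreign government 143.93; secondary income: personal remittances received from nationals working abroad 716.92, contributions paid to international organisations 206.82, pension payments received by residents from foreign governments 318.69, personal remittances sent abroad by immigrant workers 189.27; primary income: compensation earned by residents employed abroad 259.28, interest received on holdings of foreign bonds 1045.92; financial account: borrowing by resident firms from foreign banks 695.11.)

3816.88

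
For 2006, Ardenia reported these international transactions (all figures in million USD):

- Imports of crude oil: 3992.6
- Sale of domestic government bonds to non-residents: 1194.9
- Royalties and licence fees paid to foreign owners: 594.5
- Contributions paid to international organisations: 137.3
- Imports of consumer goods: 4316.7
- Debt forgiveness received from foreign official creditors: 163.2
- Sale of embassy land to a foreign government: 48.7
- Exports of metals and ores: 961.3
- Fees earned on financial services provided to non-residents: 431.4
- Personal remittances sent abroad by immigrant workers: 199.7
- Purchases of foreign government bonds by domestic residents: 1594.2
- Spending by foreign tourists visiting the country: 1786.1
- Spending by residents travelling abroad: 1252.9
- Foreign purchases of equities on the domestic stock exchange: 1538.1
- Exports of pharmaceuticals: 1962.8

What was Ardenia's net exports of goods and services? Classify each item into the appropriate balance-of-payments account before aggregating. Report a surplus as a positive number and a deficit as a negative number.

-5015.1

Goods: -4316.7 + 961.3 + 1962.8 - 3992.6 = -5385.2
Services: -594.5 + 431.4 - 1252.9 + 1786.1 = 370.1
Trade balance = -5385.2 + 370.1 = -5015.1
(Excluded from the trade balance — financial account: sale of domestic government bonds to non-residents 1194.9, purchases of foreign government bonds by domestic residents 1594.2, foreign purchases of equities on the domestic stock exchange 1538.1; secondary income: contributions paid to international organisations 137.3, personal remittances sent abroad by immigrant workers 199.7; capital account: debt forgiveness received from foreign official creditors 163.2, sale of embassy land to a foreign government 48.7.)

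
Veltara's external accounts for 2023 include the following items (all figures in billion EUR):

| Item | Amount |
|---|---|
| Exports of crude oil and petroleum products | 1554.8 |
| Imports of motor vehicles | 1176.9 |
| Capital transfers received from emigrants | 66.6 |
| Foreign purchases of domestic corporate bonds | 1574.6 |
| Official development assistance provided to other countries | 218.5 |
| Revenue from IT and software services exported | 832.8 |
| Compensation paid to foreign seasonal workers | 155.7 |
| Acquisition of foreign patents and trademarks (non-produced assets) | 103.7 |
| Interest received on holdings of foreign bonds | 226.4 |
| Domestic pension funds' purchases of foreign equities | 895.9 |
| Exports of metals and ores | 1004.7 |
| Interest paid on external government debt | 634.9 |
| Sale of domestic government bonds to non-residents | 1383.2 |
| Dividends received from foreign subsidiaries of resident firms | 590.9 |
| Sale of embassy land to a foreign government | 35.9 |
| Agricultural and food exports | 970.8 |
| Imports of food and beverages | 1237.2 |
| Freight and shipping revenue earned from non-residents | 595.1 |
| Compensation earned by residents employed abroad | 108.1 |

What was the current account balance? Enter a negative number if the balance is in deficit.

2460.4

Goods: 970.8 - 1176.9 - 1237.2 + 1554.8 + 1004.7 = 1116.2
Services: 595.1 + 832.8 = 1427.9
Primary income: 108.1 - 155.7 + 590.9 - 634.9 + 226.4 = 134.8
Secondary income: -218.5
Current account = 1116.2 + 1427.9 + 134.8 + (-218.5) = 2460.4
(Excluded from the current account — capital account: capital transfers received from emigrants 66.6, acquisition of foreign patents and trademarks (non-produced assets) 103.7, sale of embassy land to a foreign government 35.9; financial account: foreign purchases of domestic corporate bonds 1574.6, domestic pension funds' purchases of foreign equities 895.9, sale of domestic government bonds to non-residents 1383.2.)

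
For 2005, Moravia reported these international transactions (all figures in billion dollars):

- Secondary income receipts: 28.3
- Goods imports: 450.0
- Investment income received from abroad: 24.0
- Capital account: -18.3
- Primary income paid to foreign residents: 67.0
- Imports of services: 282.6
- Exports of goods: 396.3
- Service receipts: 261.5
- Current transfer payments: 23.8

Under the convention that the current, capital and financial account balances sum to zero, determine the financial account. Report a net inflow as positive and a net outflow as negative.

Goods balance = 396.3 - 450.0 = -53.7
Services balance = 261.5 - 282.6 = -21.1
Trade balance (goods + services) = -53.7 + (-21.1) = -74.8
Net primary income = 24.0 - 67.0 = -43.0
Net secondary income = 28.3 - 23.8 = 4.5
Current account = -74.8 + (-43.0) + 4.5 = -113.3
Financial account = -(-113.3 + (-18.3)) = 131.6

131.6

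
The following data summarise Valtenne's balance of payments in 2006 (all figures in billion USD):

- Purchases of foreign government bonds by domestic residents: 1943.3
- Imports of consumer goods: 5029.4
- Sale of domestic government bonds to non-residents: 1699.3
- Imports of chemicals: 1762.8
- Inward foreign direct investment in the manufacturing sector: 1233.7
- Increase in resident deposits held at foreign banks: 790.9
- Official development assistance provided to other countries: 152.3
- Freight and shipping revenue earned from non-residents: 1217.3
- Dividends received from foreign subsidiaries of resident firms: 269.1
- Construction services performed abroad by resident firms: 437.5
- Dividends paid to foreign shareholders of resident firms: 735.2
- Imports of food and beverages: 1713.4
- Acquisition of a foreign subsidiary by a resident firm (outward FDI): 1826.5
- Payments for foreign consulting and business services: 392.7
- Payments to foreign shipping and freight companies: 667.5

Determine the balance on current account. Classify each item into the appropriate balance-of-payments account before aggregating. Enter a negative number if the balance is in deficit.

-8529.4

Goods: -5029.4 - 1713.4 - 1762.8 = -8505.6
Services: 437.5 - 392.7 + 1217.3 - 667.5 = 594.6
Primary income: 269.1 - 735.2 = -466.1
Secondary income: -152.3
Current account = (-8505.6) + 594.6 + (-466.1) + (-152.3) = -8529.4
(Excluded from the current account — financial account: purchases of foreign government bonds by domestic residents 1943.3, sale of domestic government bonds to non-residents 1699.3, inward foreign direct investment in the manufacturing sector 1233.7, increase in resident deposits held at foreign banks 790.9, acquisition of a foreign subsidiary by a resident firm (outward FDI) 1826.5.)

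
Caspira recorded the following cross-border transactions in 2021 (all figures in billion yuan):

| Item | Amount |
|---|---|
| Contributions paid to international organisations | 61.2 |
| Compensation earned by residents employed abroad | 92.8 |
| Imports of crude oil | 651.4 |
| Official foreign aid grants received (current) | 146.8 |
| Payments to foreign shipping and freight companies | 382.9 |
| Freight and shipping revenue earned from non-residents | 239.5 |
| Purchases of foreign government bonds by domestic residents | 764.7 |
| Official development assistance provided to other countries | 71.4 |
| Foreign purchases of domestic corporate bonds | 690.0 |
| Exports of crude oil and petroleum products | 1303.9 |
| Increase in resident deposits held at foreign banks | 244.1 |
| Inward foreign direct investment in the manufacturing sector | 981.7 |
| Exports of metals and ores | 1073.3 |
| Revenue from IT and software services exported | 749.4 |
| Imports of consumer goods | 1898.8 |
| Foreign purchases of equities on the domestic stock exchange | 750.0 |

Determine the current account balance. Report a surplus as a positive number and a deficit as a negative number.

540.0

Goods: 1073.3 - 651.4 + 1303.9 - 1898.8 = -173.0
Services: 749.4 - 382.9 + 239.5 = 606.0
Primary income: 92.8
Secondary income: -71.4 - 61.2 + 146.8 = 14.2
Current account = (-173.0) + 606.0 + 92.8 + 14.2 = 540.0
(Excluded from the current account — financial account: purchases of foreign government bonds by domestic residents 764.7, foreign purchases of domestic corporate bonds 690.0, increase in resident deposits held at foreign banks 244.1, inward foreign direct investment in the manufacturing sector 981.7, foreign purchases of equities on the domestic stock exchange 750.0.)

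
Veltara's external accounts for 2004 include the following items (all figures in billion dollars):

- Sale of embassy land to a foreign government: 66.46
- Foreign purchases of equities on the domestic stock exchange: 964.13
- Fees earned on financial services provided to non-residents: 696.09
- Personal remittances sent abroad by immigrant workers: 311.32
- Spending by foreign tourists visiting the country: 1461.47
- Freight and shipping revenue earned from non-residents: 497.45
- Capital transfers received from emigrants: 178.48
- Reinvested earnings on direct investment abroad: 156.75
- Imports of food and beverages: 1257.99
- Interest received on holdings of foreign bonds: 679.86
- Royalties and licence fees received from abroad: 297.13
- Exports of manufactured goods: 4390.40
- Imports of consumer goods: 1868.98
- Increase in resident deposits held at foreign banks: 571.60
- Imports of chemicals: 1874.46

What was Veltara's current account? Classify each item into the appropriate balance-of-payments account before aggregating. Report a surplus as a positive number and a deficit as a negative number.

2866.40

Goods: -1874.46 + 4390.40 - 1868.98 - 1257.99 = -611.03
Services: 1461.47 + 696.09 + 297.13 + 497.45 = 2952.14
Primary income: 156.75 + 679.86 = 836.61
Secondary income: -311.32
Current account = (-611.03) + 2952.14 + 836.61 + (-311.32) = 2866.40
(Excluded from the current account — capital account: sale of embassy land to a foreign government 66.46, capital transfers received from emigrants 178.48; financial account: foreign purchases of equities on the domestic stock exchange 964.13, increase in resident deposits held at foreign banks 571.60.)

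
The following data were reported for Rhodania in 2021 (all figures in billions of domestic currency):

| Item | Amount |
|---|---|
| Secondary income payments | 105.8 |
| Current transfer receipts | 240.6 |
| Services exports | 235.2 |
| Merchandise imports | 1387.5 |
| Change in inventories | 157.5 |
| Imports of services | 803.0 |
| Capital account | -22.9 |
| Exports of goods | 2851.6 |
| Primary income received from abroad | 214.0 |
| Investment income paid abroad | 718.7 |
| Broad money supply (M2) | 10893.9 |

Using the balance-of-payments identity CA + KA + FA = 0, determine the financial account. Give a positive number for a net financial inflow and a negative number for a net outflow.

Goods balance = 2851.6 - 1387.5 = 1464.1
Services balance = 235.2 - 803.0 = -567.8
Trade balance (goods + services) = 1464.1 + (-567.8) = 896.3
Net primary income = 214.0 - 718.7 = -504.7
Net secondary income = 240.6 - 105.8 = 134.8
Current account = 896.3 + (-504.7) + 134.8 = 526.4
Financial account = -(526.4 + (-22.9)) = -503.5

-503.5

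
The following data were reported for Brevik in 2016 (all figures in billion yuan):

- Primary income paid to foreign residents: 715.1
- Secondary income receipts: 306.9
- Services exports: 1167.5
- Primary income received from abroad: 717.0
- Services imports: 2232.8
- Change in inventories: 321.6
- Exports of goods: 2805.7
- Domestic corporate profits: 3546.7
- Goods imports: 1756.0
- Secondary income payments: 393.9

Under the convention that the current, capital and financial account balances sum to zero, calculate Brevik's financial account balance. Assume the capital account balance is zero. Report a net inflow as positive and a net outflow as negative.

Goods balance = 2805.7 - 1756.0 = 1049.7
Services balance = 1167.5 - 2232.8 = -1065.3
Trade balance (goods + services) = 1049.7 + (-1065.3) = -15.6
Net primary income = 717.0 - 715.1 = 1.9
Net secondary income = 306.9 - 393.9 = -87.0
Current account = -15.6 + 1.9 + (-87.0) = -100.7
Financial account = -(-100.7) = 100.7

100.7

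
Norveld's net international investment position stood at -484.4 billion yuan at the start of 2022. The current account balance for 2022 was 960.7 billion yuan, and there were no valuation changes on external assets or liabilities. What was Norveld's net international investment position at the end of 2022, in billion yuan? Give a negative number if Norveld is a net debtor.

476.3

With no valuation effects, change in NIIP = current account = 960.7
End-of-year NIIP = -484.4 + 960.7 = 476.3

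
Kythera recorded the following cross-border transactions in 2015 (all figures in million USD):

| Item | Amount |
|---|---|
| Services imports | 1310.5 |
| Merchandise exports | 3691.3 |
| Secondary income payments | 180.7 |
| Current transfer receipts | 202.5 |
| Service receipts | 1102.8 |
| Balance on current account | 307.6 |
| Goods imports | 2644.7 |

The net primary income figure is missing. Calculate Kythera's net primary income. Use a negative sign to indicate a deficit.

Current account = goods balance + services balance + net primary income + net secondary income
Sum of the known components = 860.7
Net primary income = CA - (known components) = 307.6 - 860.7 = -553.1

-553.1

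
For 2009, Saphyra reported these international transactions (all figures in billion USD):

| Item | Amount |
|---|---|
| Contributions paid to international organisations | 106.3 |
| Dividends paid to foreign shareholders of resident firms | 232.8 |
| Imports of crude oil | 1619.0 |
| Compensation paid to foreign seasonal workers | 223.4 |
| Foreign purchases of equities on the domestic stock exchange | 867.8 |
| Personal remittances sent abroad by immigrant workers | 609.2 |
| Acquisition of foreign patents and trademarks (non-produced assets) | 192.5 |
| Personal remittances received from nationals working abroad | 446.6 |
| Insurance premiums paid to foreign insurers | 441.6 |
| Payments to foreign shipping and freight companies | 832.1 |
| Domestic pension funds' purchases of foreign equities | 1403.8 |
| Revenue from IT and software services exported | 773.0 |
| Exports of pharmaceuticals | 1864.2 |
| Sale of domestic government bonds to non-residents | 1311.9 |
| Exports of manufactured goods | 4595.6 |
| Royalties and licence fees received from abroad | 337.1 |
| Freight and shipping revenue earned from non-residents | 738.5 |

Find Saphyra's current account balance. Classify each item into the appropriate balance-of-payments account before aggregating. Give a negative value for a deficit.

Goods: 1864.2 - 1619.0 + 4595.6 = 4840.8
Services: 773.0 + 738.5 - 832.1 + 337.1 - 441.6 = 574.9
Primary income: -223.4 - 232.8 = -456.2
Secondary income: 446.6 - 609.2 - 106.3 = -268.9
Current account = 4840.8 + 574.9 + (-456.2) + (-268.9) = 4690.6
(Excluded from the current account — financial account: foreign purchases of equities on the domestic stock exchange 867.8, domestic pension funds' purchases of foreign equities 1403.8, sale of domestic government bonds to non-residents 1311.9; capital account: acquisition of foreign patents and trademarks (non-produced assets) 192.5.)

4690.6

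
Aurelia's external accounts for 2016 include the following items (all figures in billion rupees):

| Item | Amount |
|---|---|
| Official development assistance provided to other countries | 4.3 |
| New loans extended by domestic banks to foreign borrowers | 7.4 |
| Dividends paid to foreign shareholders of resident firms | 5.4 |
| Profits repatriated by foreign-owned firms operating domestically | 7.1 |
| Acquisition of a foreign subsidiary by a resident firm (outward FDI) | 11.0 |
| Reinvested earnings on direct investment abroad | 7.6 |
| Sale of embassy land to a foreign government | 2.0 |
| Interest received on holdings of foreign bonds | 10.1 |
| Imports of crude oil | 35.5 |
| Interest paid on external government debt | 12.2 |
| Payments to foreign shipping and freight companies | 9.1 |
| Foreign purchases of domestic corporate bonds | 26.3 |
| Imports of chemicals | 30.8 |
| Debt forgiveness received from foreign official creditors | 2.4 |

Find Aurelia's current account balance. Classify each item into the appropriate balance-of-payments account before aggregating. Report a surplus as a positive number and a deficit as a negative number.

Goods: -35.5 - 30.8 = -66.3
Services: -9.1
Primary income: -5.4 - 7.1 + 10.1 - 12.2 + 7.6 = -7.0
Secondary income: -4.3
Current account = (-66.3) + (-9.1) + (-7.0) + (-4.3) = -86.7
(Excluded from the current account — financial account: new loans extended by domestic banks to foreign borrowers 7.4, acquisition of a foreign subsidiary by a resident firm (outward FDI) 11.0, foreign purchases of domestic corporate bonds 26.3; capital account: sale of embassy land to a foreign government 2.0, debt forgiveness received from foreign official creditors 2.4.)

-86.7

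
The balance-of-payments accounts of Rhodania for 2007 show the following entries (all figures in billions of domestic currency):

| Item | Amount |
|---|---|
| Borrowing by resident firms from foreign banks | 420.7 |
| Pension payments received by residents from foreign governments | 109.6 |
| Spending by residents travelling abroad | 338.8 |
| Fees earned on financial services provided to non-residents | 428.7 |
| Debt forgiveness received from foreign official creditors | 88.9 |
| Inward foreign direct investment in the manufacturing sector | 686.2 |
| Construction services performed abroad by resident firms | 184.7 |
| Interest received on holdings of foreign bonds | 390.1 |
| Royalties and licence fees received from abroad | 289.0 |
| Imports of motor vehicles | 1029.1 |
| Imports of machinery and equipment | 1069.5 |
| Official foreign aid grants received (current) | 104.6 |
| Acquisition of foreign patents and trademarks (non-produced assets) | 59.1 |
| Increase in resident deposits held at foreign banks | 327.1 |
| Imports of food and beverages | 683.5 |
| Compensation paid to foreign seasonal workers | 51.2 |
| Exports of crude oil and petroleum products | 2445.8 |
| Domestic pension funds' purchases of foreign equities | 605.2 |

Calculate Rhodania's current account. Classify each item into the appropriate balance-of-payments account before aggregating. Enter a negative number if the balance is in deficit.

Goods: -683.5 - 1069.5 - 1029.1 + 2445.8 = -336.3
Services: 289.0 + 428.7 - 338.8 + 184.7 = 563.6
Primary income: -51.2 + 390.1 = 338.9
Secondary income: 109.6 + 104.6 = 214.2
Current account = (-336.3) + 563.6 + 338.9 + 214.2 = 780.4
(Excluded from the current account — financial account: borrowing by resident firms from foreign banks 420.7, inward foreign direct investment in the manufacturing sector 686.2, increase in resident deposits held at foreign banks 327.1, domestic pension funds' purchases of foreign equities 605.2; capital account: debt forgiveness received from foreign official creditors 88.9, acquisition of foreign patents and trademarks (non-produced assets) 59.1.)

780.4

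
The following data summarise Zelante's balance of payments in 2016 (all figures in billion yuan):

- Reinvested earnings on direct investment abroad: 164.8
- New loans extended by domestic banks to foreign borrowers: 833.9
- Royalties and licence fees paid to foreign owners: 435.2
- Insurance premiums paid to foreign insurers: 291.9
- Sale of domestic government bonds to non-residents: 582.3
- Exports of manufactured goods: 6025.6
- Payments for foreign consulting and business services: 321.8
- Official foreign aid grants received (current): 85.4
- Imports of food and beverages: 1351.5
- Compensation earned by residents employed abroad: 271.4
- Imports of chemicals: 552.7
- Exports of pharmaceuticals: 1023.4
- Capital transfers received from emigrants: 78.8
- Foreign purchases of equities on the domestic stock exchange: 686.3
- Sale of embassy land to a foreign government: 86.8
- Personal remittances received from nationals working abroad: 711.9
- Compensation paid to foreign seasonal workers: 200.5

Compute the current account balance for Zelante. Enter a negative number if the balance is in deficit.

Goods: -552.7 + 6025.6 - 1351.5 + 1023.4 = 5144.8
Services: -291.9 - 435.2 - 321.8 = -1048.9
Primary income: 164.8 - 200.5 + 271.4 = 235.7
Secondary income: 85.4 + 711.9 = 797.3
Current account = 5144.8 + (-1048.9) + 235.7 + 797.3 = 5128.9
(Excluded from the current account — financial account: new loans extended by domestic banks to foreign borrowers 833.9, sale of domestic government bonds to non-residents 582.3, foreign purchases of equities on the domestic stock exchange 686.3; capital account: capital transfers received from emigrants 78.8, sale of embassy land to a foreign government 86.8.)

5128.9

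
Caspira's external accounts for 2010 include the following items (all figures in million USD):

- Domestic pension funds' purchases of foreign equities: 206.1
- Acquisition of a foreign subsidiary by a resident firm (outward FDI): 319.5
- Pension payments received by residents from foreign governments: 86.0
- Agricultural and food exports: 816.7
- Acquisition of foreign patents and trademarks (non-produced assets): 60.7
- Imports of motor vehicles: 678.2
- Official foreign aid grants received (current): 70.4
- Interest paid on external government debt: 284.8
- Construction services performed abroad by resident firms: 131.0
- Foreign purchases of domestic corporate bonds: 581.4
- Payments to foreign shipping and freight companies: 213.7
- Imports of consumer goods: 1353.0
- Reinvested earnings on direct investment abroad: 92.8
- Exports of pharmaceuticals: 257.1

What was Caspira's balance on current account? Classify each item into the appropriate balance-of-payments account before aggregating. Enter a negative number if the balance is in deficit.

Goods: 816.7 + 257.1 - 678.2 - 1353.0 = -957.4
Services: -213.7 + 131.0 = -82.7
Primary income: -284.8 + 92.8 = -192.0
Secondary income: 86.0 + 70.4 = 156.4
Current account = (-957.4) + (-82.7) + (-192.0) + 156.4 = -1075.7
(Excluded from the current account — financial account: domestic pension funds' purchases of foreign equities 206.1, acquisition of a foreign subsidiary by a resident firm (outward FDI) 319.5, foreign purchases of domestic corporate bonds 581.4; capital account: acquisition of foreign patents and trademarks (non-produced assets) 60.7.)

-1075.7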